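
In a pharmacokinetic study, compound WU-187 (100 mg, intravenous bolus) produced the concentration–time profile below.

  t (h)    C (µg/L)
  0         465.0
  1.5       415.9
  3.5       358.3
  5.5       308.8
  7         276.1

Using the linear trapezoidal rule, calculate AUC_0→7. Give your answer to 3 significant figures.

Trapezoidal AUC_0→7:
  [0→1.5]: (465.0+415.9)/2 × 1.5 = 660.675
  [1.5→3.5]: (415.9+358.3)/2 × 2 = 774.2
  [3.5→5.5]: (358.3+308.8)/2 × 2 = 667.1
  [5.5→7]: (308.8+276.1)/2 × 1.5 = 438.675
  Sum = 2540.65 µg/L·h

AUC = 2540 µg/L·h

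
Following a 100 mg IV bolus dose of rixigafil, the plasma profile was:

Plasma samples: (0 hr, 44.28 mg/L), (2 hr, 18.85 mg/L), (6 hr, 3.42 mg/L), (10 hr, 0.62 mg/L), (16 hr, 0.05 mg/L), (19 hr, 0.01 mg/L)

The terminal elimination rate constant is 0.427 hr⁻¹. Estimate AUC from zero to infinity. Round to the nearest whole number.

AUC = 118 mg/L·hr

Trapezoidal AUC_0→19:
  [0→2]: (44.28+18.85)/2 × 2 = 63.13
  [2→6]: (18.85+3.42)/2 × 4 = 44.54
  [6→10]: (3.42+0.62)/2 × 4 = 8.08
  [10→16]: (0.62+0.05)/2 × 6 = 2.01
  [16→19]: (0.05+0.01)/2 × 3 = 0.09
  Sum = 117.85 mg/L·hr
Extrapolated tail: C_last / k_e = 0.01 / 0.427 = 0.023
AUC_0→∞ = 117.85 + 0.023 = 117.873 mg/L·hr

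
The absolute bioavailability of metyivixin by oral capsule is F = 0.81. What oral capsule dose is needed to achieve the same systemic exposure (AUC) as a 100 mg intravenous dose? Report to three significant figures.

For equal systemic exposure: F × D_ev = D_iv
D_ev = D_iv / F = 100 / 0.81 = 123.457 mg

D_oral = 123 mg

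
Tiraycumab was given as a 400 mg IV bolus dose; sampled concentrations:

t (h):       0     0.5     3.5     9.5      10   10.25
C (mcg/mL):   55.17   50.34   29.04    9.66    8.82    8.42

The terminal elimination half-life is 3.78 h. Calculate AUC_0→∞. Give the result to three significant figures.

Trapezoidal AUC_0→10.25:
  [0→0.5]: (55.17+50.34)/2 × 0.5 = 26.3775
  [0.5→3.5]: (50.34+29.04)/2 × 3 = 119.07
  [3.5→9.5]: (29.04+9.66)/2 × 6 = 116.1
  [9.5→10]: (9.66+8.82)/2 × 0.5 = 4.62
  [10→10.25]: (8.82+8.42)/2 × 0.25 = 2.155
  Sum = 268.3225 mcg/mL·h
k_e = ln2 / t½ = 0.693147 / 3.78 = 0.1834 h^-1
Extrapolated tail: C_last / k_e = 8.42 / 0.1834 = 45.911
AUC_0→∞ = 268.3225 + 45.911 = 314.2335 mcg/mL·h

AUC = 314 mcg/mL·h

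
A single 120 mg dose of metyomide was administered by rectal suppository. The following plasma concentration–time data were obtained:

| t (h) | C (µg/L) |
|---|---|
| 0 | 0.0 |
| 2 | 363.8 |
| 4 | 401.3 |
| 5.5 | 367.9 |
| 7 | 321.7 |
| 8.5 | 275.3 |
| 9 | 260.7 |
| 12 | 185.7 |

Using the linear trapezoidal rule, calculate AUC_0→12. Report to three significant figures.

Trapezoidal AUC_0→12:
  [0→2]: (0.0+363.8)/2 × 2 = 363.8
  [2→4]: (363.8+401.3)/2 × 2 = 765.1
  [4→5.5]: (401.3+367.9)/2 × 1.5 = 576.9
  [5.5→7]: (367.9+321.7)/2 × 1.5 = 517.2
  [7→8.5]: (321.7+275.3)/2 × 1.5 = 447.75
  [8.5→9]: (275.3+260.7)/2 × 0.5 = 134.0
  [9→12]: (260.7+185.7)/2 × 3 = 669.6
  Sum = 3474.35 µg/L·h

AUC = 3470 µg/L·h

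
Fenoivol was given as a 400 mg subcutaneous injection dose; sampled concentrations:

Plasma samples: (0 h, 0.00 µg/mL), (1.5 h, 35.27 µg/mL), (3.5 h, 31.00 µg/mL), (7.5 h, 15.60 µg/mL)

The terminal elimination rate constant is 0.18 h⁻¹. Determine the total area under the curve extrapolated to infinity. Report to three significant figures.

Trapezoidal AUC_0→7.5:
  [0→1.5]: (0.00+35.27)/2 × 1.5 = 26.4525
  [1.5→3.5]: (35.27+31.00)/2 × 2 = 66.27
  [3.5→7.5]: (31.00+15.60)/2 × 4 = 93.2
  Sum = 185.9225 µg/mL·h
Extrapolated tail: C_last / k_e = 15.60 / 0.18 = 86.667
AUC_0→∞ = 185.9225 + 86.667 = 272.5895 µg/mL·h

AUC = 273 µg/mL·h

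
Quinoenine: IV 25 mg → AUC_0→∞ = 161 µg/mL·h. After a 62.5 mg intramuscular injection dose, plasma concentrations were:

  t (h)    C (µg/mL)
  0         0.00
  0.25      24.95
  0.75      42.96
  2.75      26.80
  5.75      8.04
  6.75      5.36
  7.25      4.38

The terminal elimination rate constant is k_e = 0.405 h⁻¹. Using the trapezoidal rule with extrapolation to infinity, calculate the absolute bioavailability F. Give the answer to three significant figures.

F = 0.403

Trapezoidal AUC_0→7.25 (intramuscular injection):
  [0→0.25]: (0.00+24.95)/2 × 0.25 = 3.11875
  [0.25→0.75]: (24.95+42.96)/2 × 0.5 = 16.9775
  [0.75→2.75]: (42.96+26.80)/2 × 2 = 69.76
  [2.75→5.75]: (26.80+8.04)/2 × 3 = 52.26
  [5.75→6.75]: (8.04+5.36)/2 × 1 = 6.7
  [6.75→7.25]: (5.36+4.38)/2 × 0.5 = 2.435
  Sum = 151.25125 µg/mL·h
Tail: C_last/k_e = 4.38/0.405 = 10.815
AUC_0→∞ (intramuscular injection) = 151.25125 + 10.815 = 162.06625 µg/mL·h
F = (AUC_ev/D_ev)/(AUC_iv/D_iv) = (162.06625/62.5)/(161/25) = 2.59306/6.44 = 0.4026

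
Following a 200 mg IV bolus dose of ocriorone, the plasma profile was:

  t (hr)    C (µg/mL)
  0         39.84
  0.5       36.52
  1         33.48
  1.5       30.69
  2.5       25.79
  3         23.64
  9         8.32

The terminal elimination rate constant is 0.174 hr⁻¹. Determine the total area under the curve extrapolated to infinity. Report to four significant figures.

AUC = 236.9 µg/mL·hr

Trapezoidal AUC_0→9:
  [0→0.5]: (39.84+36.52)/2 × 0.5 = 19.09
  [0.5→1]: (36.52+33.48)/2 × 0.5 = 17.5
  [1→1.5]: (33.48+30.69)/2 × 0.5 = 16.0425
  [1.5→2.5]: (30.69+25.79)/2 × 1 = 28.24
  [2.5→3]: (25.79+23.64)/2 × 0.5 = 12.3575
  [3→9]: (23.64+8.32)/2 × 6 = 95.88
  Sum = 189.11 µg/mL·hr
Extrapolated tail: C_last / k_e = 8.32 / 0.174 = 47.816
AUC_0→∞ = 189.11 + 47.816 = 236.926 µg/mL·hr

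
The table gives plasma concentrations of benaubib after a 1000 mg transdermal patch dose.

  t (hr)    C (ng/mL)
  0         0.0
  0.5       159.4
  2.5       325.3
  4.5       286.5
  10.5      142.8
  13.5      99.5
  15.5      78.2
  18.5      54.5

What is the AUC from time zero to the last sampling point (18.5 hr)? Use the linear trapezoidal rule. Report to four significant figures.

AUC = 3164 ng/mL·hr

Trapezoidal AUC_0→18.5:
  [0→0.5]: (0.0+159.4)/2 × 0.5 = 39.85
  [0.5→2.5]: (159.4+325.3)/2 × 2 = 484.7
  [2.5→4.5]: (325.3+286.5)/2 × 2 = 611.8
  [4.5→10.5]: (286.5+142.8)/2 × 6 = 1287.9
  [10.5→13.5]: (142.8+99.5)/2 × 3 = 363.45
  [13.5→15.5]: (99.5+78.2)/2 × 2 = 177.7
  [15.5→18.5]: (78.2+54.5)/2 × 3 = 199.05
  Sum = 3164.45 ng/mL·hr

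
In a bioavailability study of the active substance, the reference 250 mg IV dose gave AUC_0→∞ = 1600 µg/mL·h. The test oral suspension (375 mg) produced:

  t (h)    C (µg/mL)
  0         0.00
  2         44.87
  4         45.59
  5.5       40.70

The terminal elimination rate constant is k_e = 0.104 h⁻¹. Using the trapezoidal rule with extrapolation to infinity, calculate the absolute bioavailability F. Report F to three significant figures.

Trapezoidal AUC_0→5.5 (oral suspension):
  [0→2]: (0.00+44.87)/2 × 2 = 44.87
  [2→4]: (44.87+45.59)/2 × 2 = 90.46
  [4→5.5]: (45.59+40.70)/2 × 1.5 = 64.7175
  Sum = 200.0475 µg/mL·h
Tail: C_last/k_e = 40.70/0.104 = 391.346
AUC_0→∞ (oral suspension) = 200.0475 + 391.346 = 591.3935 µg/mL·h
F = (AUC_ev/D_ev)/(AUC_iv/D_iv) = (591.3935/375)/(1600/250) = 1.57705/6.4 = 0.2464

F = 0.246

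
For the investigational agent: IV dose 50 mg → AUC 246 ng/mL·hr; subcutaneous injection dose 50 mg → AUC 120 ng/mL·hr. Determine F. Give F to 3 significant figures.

F = (AUC_ev / D_ev) / (AUC_iv / D_iv)
  = (120/50) / (246/50)
  = 2.4 / 4.92 = 0.4878

F = 0.488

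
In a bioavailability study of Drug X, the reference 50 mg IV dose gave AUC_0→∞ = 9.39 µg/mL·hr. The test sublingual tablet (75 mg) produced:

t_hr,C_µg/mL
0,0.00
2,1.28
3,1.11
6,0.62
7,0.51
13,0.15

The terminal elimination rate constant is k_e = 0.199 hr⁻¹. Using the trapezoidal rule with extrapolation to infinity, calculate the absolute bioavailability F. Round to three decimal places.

F = 0.594

Trapezoidal AUC_0→13 (sublingual tablet):
  [0→2]: (0.00+1.28)/2 × 2 = 1.28
  [2→3]: (1.28+1.11)/2 × 1 = 1.195
  [3→6]: (1.11+0.62)/2 × 3 = 2.595
  [6→7]: (0.62+0.51)/2 × 1 = 0.565
  [7→13]: (0.51+0.15)/2 × 6 = 1.98
  Sum = 7.615 µg/mL·hr
Tail: C_last/k_e = 0.15/0.199 = 0.754
AUC_0→∞ (sublingual tablet) = 7.615 + 0.754 = 8.369 µg/mL·hr
F = (AUC_ev/D_ev)/(AUC_iv/D_iv) = (8.369/75)/(9.39/50) = 0.111587/0.1878 = 0.5942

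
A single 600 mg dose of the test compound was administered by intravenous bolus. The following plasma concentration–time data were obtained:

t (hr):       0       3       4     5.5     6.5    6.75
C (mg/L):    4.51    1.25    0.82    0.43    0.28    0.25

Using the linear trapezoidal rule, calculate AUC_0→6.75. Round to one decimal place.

Trapezoidal AUC_0→6.75:
  [0→3]: (4.51+1.25)/2 × 3 = 8.64
  [3→4]: (1.25+0.82)/2 × 1 = 1.035
  [4→5.5]: (0.82+0.43)/2 × 1.5 = 0.9375
  [5.5→6.5]: (0.43+0.28)/2 × 1 = 0.355
  [6.5→6.75]: (0.28+0.25)/2 × 0.25 = 0.06625
  Sum = 11.03375 mg/L·hr

AUC = 11.0 mg/L·hr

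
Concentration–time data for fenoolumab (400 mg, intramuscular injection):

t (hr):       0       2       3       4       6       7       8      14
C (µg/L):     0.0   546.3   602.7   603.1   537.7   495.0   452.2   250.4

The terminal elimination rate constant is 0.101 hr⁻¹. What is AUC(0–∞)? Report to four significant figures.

AUC = 8441 µg/L·hr

Trapezoidal AUC_0→14:
  [0→2]: (0.0+546.3)/2 × 2 = 546.3
  [2→3]: (546.3+602.7)/2 × 1 = 574.5
  [3→4]: (602.7+603.1)/2 × 1 = 602.9
  [4→6]: (603.1+537.7)/2 × 2 = 1140.8
  [6→7]: (537.7+495.0)/2 × 1 = 516.35
  [7→8]: (495.0+452.2)/2 × 1 = 473.6
  [8→14]: (452.2+250.4)/2 × 6 = 2107.8
  Sum = 5962.25 µg/L·hr
Extrapolated tail: C_last / k_e = 250.4 / 0.101 = 2479.208
AUC_0→∞ = 5962.25 + 2479.208 = 8441.458 µg/L·hr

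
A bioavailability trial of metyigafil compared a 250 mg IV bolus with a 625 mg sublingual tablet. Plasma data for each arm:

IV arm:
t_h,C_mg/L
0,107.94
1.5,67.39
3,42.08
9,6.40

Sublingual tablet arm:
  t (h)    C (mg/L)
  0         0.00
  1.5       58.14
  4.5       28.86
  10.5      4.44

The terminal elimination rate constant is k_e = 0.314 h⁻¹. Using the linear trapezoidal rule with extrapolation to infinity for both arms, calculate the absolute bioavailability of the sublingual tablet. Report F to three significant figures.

Trapezoidal AUC_0→9 (IV):
  [0→1.5]: (107.94+67.39)/2 × 1.5 = 131.4975
  [1.5→3]: (67.39+42.08)/2 × 1.5 = 82.1025
  [3→9]: (42.08+6.40)/2 × 6 = 145.44
  Sum = 359.04 mg/L·h
IV tail: 6.40/0.314 = 20.382; AUC_iv,0→∞ = 359.04 + 20.382 = 379.422 mg/L·h
Trapezoidal AUC_0→10.5 (sublingual tablet):
  [0→1.5]: (0.00+58.14)/2 × 1.5 = 43.605
  [1.5→4.5]: (58.14+28.86)/2 × 3 = 130.5
  [4.5→10.5]: (28.86+4.44)/2 × 6 = 99.9
  Sum = 274.005 mg/L·h
sublingual tablet tail: 4.44/0.314 = 14.140; AUC_ev,0→∞ = 274.005 + 14.140 = 288.145 mg/L·h
F = (AUC_ev/D_ev)/(AUC_iv/D_iv) = (288.145/625)/(379.422/250) = 0.461032/1.517688 = 0.3038

F = 0.304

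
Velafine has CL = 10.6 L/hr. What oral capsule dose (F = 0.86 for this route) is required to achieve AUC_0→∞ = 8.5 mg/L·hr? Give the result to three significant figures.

Dose = CL × AUC_0→∞ / F
     = 10.6 × 8.5 / 0.86 = 104.767 mg

Dose = 105 mg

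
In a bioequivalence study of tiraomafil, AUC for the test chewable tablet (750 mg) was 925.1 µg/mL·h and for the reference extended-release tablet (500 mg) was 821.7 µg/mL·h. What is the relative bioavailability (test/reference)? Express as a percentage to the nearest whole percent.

F_rel = (AUC_test/D_test) / (AUC_ref/D_ref)
      = (925.1/750) / (821.7/500)
      = 1.23347 / 1.6434 = 0.7506 = 75.06%

F_rel = 75%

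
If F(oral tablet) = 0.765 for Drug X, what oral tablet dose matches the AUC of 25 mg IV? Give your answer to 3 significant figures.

For equal systemic exposure: F × D_ev = D_iv
D_ev = D_iv / F = 25 / 0.765 = 32.6797 mg

D_oral = 32.7 mg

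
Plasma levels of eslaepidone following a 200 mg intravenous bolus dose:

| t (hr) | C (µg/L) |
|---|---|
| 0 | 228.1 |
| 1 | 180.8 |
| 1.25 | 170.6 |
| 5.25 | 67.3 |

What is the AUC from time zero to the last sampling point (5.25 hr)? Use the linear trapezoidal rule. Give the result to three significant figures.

Trapezoidal AUC_0→5.25:
  [0→1]: (228.1+180.8)/2 × 1 = 204.45
  [1→1.25]: (180.8+170.6)/2 × 0.25 = 43.925
  [1.25→5.25]: (170.6+67.3)/2 × 4 = 475.8
  Sum = 724.175 µg/L·hr

AUC = 724 µg/L·hr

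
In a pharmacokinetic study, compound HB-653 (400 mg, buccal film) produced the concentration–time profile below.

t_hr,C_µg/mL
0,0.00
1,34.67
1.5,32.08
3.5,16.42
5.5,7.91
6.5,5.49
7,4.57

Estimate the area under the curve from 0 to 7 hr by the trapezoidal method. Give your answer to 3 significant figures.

AUC = 116 µg/mL·hr

Trapezoidal AUC_0→7:
  [0→1]: (0.00+34.67)/2 × 1 = 17.335
  [1→1.5]: (34.67+32.08)/2 × 0.5 = 16.6875
  [1.5→3.5]: (32.08+16.42)/2 × 2 = 48.5
  [3.5→5.5]: (16.42+7.91)/2 × 2 = 24.33
  [5.5→6.5]: (7.91+5.49)/2 × 1 = 6.7
  [6.5→7]: (5.49+4.57)/2 × 0.5 = 2.515
  Sum = 116.0675 µg/mL·hr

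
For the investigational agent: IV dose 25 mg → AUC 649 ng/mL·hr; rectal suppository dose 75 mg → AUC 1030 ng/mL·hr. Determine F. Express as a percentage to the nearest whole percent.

F = (AUC_ev / D_ev) / (AUC_iv / D_iv)
  = (1030/75) / (649/25)
  = 13.7333 / 25.96 = 0.5290
  = 52.90%

F = 53%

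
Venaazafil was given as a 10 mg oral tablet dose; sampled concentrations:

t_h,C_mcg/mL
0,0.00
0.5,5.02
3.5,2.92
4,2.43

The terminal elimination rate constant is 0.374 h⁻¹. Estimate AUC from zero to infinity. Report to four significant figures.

Trapezoidal AUC_0→4:
  [0→0.5]: (0.00+5.02)/2 × 0.5 = 1.255
  [0.5→3.5]: (5.02+2.92)/2 × 3 = 11.91
  [3.5→4]: (2.92+2.43)/2 × 0.5 = 1.3375
  Sum = 14.5025 mcg/mL·h
Extrapolated tail: C_last / k_e = 2.43 / 0.374 = 6.497
AUC_0→∞ = 14.5025 + 6.497 = 20.9995 mcg/mL·h

AUC = 21.00 mcg/mL·h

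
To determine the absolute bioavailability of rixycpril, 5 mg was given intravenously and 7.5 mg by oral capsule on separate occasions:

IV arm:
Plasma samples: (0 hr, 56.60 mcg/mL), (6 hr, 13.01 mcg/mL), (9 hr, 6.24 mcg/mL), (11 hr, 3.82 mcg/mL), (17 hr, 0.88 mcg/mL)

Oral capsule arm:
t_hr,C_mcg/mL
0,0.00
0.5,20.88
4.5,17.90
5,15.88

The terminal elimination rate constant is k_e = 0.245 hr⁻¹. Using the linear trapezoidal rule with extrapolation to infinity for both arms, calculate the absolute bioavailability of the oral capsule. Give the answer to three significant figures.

F = 0.392

Trapezoidal AUC_0→17 (IV):
  [0→6]: (56.60+13.01)/2 × 6 = 208.83
  [6→9]: (13.01+6.24)/2 × 3 = 28.875
  [9→11]: (6.24+3.82)/2 × 2 = 10.06
  [11→17]: (3.82+0.88)/2 × 6 = 14.1
  Sum = 261.865 mcg/mL·hr
IV tail: 0.88/0.245 = 3.592; AUC_iv,0→∞ = 261.865 + 3.592 = 265.457 mcg/mL·hr
Trapezoidal AUC_0→5 (oral capsule):
  [0→0.5]: (0.00+20.88)/2 × 0.5 = 5.22
  [0.5→4.5]: (20.88+17.90)/2 × 4 = 77.56
  [4.5→5]: (17.90+15.88)/2 × 0.5 = 8.445
  Sum = 91.225 mcg/mL·hr
oral capsule tail: 15.88/0.245 = 64.816; AUC_ev,0→∞ = 91.225 + 64.816 = 156.041 mcg/mL·hr
F = (AUC_ev/D_ev)/(AUC_iv/D_iv) = (156.041/7.5)/(265.457/5) = 20.8055/53.0914 = 0.3919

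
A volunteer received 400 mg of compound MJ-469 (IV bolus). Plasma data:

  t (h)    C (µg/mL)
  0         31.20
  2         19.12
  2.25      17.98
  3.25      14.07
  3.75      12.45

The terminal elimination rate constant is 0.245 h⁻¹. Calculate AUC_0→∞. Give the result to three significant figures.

Trapezoidal AUC_0→3.75:
  [0→2]: (31.20+19.12)/2 × 2 = 50.32
  [2→2.25]: (19.12+17.98)/2 × 0.25 = 4.6375
  [2.25→3.25]: (17.98+14.07)/2 × 1 = 16.025
  [3.25→3.75]: (14.07+12.45)/2 × 0.5 = 6.63
  Sum = 77.6125 µg/mL·h
Extrapolated tail: C_last / k_e = 12.45 / 0.245 = 50.816
AUC_0→∞ = 77.6125 + 50.816 = 128.4285 µg/mL·h

AUC = 128 µg/mL·h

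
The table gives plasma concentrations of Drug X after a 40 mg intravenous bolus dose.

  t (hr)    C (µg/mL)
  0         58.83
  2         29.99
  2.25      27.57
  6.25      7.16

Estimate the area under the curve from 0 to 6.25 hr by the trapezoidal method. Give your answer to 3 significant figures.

AUC = 165 µg/mL·hr

Trapezoidal AUC_0→6.25:
  [0→2]: (58.83+29.99)/2 × 2 = 88.82
  [2→2.25]: (29.99+27.57)/2 × 0.25 = 7.195
  [2.25→6.25]: (27.57+7.16)/2 × 4 = 69.46
  Sum = 165.475 µg/mL·hr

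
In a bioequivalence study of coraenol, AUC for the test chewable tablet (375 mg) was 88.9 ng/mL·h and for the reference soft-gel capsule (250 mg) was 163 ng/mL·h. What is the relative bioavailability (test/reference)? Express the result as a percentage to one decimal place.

F_rel = (AUC_test/D_test) / (AUC_ref/D_ref)
      = (88.9/375) / (163/250)
      = 0.237067 / 0.652 = 0.3636 = 36.36%

F_rel = 36.4%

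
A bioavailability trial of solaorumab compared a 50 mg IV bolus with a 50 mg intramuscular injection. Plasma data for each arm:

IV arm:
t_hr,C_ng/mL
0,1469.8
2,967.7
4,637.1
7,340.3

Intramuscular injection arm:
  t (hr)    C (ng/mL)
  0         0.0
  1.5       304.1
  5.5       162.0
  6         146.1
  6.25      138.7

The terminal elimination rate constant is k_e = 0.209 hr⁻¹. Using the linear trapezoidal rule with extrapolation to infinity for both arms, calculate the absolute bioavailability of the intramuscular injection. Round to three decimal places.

Trapezoidal AUC_0→7 (IV):
  [0→2]: (1469.8+967.7)/2 × 2 = 2437.5
  [2→4]: (967.7+637.1)/2 × 2 = 1604.8
  [4→7]: (637.1+340.3)/2 × 3 = 1466.1
  Sum = 5508.4 ng/mL·hr
IV tail: 340.3/0.209 = 1628.230; AUC_iv,0→∞ = 5508.4 + 1628.230 = 7136.63 ng/mL·hr
Trapezoidal AUC_0→6.25 (intramuscular injection):
  [0→1.5]: (0.0+304.1)/2 × 1.5 = 228.075
  [1.5→5.5]: (304.1+162.0)/2 × 4 = 932.2
  [5.5→6]: (162.0+146.1)/2 × 0.5 = 77.025
  [6→6.25]: (146.1+138.7)/2 × 0.25 = 35.6
  Sum = 1272.9 ng/mL·hr
intramuscular injection tail: 138.7/0.209 = 663.636; AUC_ev,0→∞ = 1272.9 + 663.636 = 1936.536 ng/mL·hr
F = (AUC_ev/D_ev)/(AUC_iv/D_iv) = (1936.536/50)/(7136.63/50) = 38.73072/142.7326 = 0.2714

F = 0.271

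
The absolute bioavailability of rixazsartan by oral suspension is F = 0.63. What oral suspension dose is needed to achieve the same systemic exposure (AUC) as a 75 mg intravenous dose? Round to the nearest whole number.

For equal systemic exposure: F × D_ev = D_iv
D_ev = D_iv / F = 75 / 0.63 = 119.048 mg

D_oral = 119 mg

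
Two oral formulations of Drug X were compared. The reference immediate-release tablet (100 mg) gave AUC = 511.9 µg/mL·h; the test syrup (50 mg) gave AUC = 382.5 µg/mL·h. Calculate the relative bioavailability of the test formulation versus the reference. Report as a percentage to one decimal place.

F_rel = 149.4%

F_rel = (AUC_test/D_test) / (AUC_ref/D_ref)
      = (382.5/50) / (511.9/100)
      = 7.65 / 5.119 = 1.4944 = 149.44%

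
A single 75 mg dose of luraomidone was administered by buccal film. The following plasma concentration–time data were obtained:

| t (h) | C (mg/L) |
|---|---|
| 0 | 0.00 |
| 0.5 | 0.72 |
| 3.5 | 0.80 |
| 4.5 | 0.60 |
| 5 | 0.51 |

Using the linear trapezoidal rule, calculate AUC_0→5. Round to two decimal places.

AUC = 3.44 mg/L·h

Trapezoidal AUC_0→5:
  [0→0.5]: (0.00+0.72)/2 × 0.5 = 0.18
  [0.5→3.5]: (0.72+0.80)/2 × 3 = 2.28
  [3.5→4.5]: (0.80+0.60)/2 × 1 = 0.7
  [4.5→5]: (0.60+0.51)/2 × 0.5 = 0.2775
  Sum = 3.4375 mg/L·h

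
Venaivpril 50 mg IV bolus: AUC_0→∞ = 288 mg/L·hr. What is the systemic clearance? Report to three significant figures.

CL = Dose_iv / AUC_0→∞
   = 50 / 288 = 0.173611 L/hr

CL = 0.174 L/hr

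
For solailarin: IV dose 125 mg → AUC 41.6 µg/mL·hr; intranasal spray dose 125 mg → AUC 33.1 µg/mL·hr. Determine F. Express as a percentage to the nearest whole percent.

F = 80%

F = (AUC_ev / D_ev) / (AUC_iv / D_iv)
  = (33.1/125) / (41.6/125)
  = 0.2648 / 0.3328 = 0.7957
  = 79.57%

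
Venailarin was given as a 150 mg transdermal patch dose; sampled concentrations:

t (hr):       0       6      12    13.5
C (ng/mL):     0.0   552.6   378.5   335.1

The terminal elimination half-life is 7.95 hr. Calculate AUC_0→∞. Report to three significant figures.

AUC = 8830 ng/mL·hr

Trapezoidal AUC_0→13.5:
  [0→6]: (0.0+552.6)/2 × 6 = 1657.8
  [6→12]: (552.6+378.5)/2 × 6 = 2793.3
  [12→13.5]: (378.5+335.1)/2 × 1.5 = 535.2
  Sum = 4986.3 ng/mL·hr
k_e = ln2 / t½ = 0.693147 / 7.95 = 0.0872 hr^-1
Extrapolated tail: C_last / k_e = 335.1 / 0.0872 = 3842.890
AUC_0→∞ = 4986.3 + 3842.890 = 8829.19 ng/mL·hr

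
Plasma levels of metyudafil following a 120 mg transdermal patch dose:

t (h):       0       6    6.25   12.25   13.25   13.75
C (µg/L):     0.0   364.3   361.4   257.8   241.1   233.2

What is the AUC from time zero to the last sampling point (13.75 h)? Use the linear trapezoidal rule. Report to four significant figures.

AUC = 3409 µg/L·h

Trapezoidal AUC_0→13.75:
  [0→6]: (0.0+364.3)/2 × 6 = 1092.9
  [6→6.25]: (364.3+361.4)/2 × 0.25 = 90.7125
  [6.25→12.25]: (361.4+257.8)/2 × 6 = 1857.6
  [12.25→13.25]: (257.8+241.1)/2 × 1 = 249.45
  [13.25→13.75]: (241.1+233.2)/2 × 0.5 = 118.575
  Sum = 3409.2375 µg/L·h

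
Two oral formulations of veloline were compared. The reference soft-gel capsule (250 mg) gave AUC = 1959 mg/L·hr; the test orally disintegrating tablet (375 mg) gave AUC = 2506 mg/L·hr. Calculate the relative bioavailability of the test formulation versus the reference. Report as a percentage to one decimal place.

F_rel = 85.3%

F_rel = (AUC_test/D_test) / (AUC_ref/D_ref)
      = (2506/375) / (1959/250)
      = 6.68267 / 7.836 = 0.8528 = 85.28%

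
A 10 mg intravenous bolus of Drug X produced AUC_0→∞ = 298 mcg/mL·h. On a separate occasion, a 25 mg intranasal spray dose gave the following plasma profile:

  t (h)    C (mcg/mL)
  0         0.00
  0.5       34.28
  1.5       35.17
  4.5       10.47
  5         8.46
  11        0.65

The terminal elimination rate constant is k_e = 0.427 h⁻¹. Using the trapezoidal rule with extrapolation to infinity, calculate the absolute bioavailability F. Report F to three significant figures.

F = 0.195

Trapezoidal AUC_0→11 (intranasal spray):
  [0→0.5]: (0.00+34.28)/2 × 0.5 = 8.57
  [0.5→1.5]: (34.28+35.17)/2 × 1 = 34.725
  [1.5→4.5]: (35.17+10.47)/2 × 3 = 68.46
  [4.5→5]: (10.47+8.46)/2 × 0.5 = 4.7325
  [5→11]: (8.46+0.65)/2 × 6 = 27.33
  Sum = 143.8175 mcg/mL·h
Tail: C_last/k_e = 0.65/0.427 = 1.522
AUC_0→∞ (intranasal spray) = 143.8175 + 1.522 = 145.3395 mcg/mL·h
F = (AUC_ev/D_ev)/(AUC_iv/D_iv) = (145.3395/25)/(298/10) = 5.81358/29.8 = 0.1951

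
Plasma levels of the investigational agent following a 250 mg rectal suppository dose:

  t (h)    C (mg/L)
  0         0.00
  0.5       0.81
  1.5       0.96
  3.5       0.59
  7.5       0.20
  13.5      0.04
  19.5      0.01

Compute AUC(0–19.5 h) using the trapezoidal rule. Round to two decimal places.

Trapezoidal AUC_0→19.5:
  [0→0.5]: (0.00+0.81)/2 × 0.5 = 0.2025
  [0.5→1.5]: (0.81+0.96)/2 × 1 = 0.885
  [1.5→3.5]: (0.96+0.59)/2 × 2 = 1.55
  [3.5→7.5]: (0.59+0.20)/2 × 4 = 1.58
  [7.5→13.5]: (0.20+0.04)/2 × 6 = 0.72
  [13.5→19.5]: (0.04+0.01)/2 × 6 = 0.15
  Sum = 5.0875 mg/L·h

AUC = 5.09 mg/L·h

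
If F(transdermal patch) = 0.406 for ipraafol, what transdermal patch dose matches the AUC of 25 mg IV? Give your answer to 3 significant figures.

D_transdermal = 61.6 mg

For equal systemic exposure: F × D_ev = D_iv
D_ev = D_iv / F = 25 / 0.406 = 61.5764 mg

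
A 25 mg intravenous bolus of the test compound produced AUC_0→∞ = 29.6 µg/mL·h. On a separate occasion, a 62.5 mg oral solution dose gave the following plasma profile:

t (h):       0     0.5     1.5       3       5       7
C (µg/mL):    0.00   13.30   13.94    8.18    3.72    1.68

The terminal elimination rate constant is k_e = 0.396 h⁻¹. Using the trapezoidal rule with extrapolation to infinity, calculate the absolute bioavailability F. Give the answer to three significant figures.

Trapezoidal AUC_0→7 (oral solution):
  [0→0.5]: (0.00+13.30)/2 × 0.5 = 3.325
  [0.5→1.5]: (13.30+13.94)/2 × 1 = 13.62
  [1.5→3]: (13.94+8.18)/2 × 1.5 = 16.59
  [3→5]: (8.18+3.72)/2 × 2 = 11.9
  [5→7]: (3.72+1.68)/2 × 2 = 5.4
  Sum = 50.835 µg/mL·h
Tail: C_last/k_e = 1.68/0.396 = 4.242
AUC_0→∞ (oral solution) = 50.835 + 4.242 = 55.077 µg/mL·h
F = (AUC_ev/D_ev)/(AUC_iv/D_iv) = (55.077/62.5)/(29.6/25) = 0.881232/1.184 = 0.7443

F = 0.744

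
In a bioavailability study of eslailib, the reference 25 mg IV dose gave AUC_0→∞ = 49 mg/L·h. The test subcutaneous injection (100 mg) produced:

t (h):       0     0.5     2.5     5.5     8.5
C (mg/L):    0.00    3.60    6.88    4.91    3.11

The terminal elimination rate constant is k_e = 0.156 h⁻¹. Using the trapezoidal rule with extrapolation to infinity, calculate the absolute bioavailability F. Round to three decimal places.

F = 0.311

Trapezoidal AUC_0→8.5 (subcutaneous injection):
  [0→0.5]: (0.00+3.60)/2 × 0.5 = 0.9
  [0.5→2.5]: (3.60+6.88)/2 × 2 = 10.48
  [2.5→5.5]: (6.88+4.91)/2 × 3 = 17.685
  [5.5→8.5]: (4.91+3.11)/2 × 3 = 12.03
  Sum = 41.095 mg/L·h
Tail: C_last/k_e = 3.11/0.156 = 19.936
AUC_0→∞ (subcutaneous injection) = 41.095 + 19.936 = 61.031 mg/L·h
F = (AUC_ev/D_ev)/(AUC_iv/D_iv) = (61.031/100)/(49/25) = 0.61031/1.96 = 0.3114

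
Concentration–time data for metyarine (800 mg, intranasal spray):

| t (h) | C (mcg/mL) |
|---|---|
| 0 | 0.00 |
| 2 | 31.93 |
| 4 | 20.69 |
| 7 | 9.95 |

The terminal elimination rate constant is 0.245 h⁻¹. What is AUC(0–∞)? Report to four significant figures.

Trapezoidal AUC_0→7:
  [0→2]: (0.00+31.93)/2 × 2 = 31.93
  [2→4]: (31.93+20.69)/2 × 2 = 52.62
  [4→7]: (20.69+9.95)/2 × 3 = 45.96
  Sum = 130.51 mcg/mL·h
Extrapolated tail: C_last / k_e = 9.95 / 0.245 = 40.612
AUC_0→∞ = 130.51 + 40.612 = 171.122 mcg/mL·h

AUC = 171.1 mcg/mL·h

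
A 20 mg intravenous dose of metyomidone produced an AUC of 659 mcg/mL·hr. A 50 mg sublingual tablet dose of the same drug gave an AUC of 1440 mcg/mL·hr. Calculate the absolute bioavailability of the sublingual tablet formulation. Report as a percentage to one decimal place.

F = 87.4%

F = (AUC_ev / D_ev) / (AUC_iv / D_iv)
  = (1440/50) / (659/20)
  = 28.8 / 32.95 = 0.8741
  = 87.41%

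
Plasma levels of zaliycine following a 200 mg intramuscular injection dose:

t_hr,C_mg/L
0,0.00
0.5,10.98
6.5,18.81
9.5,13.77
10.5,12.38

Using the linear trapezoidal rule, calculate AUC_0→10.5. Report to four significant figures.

AUC = 154.1 mg/L·hr

Trapezoidal AUC_0→10.5:
  [0→0.5]: (0.00+10.98)/2 × 0.5 = 2.745
  [0.5→6.5]: (10.98+18.81)/2 × 6 = 89.37
  [6.5→9.5]: (18.81+13.77)/2 × 3 = 48.87
  [9.5→10.5]: (13.77+12.38)/2 × 1 = 13.075
  Sum = 154.06 mg/L·hr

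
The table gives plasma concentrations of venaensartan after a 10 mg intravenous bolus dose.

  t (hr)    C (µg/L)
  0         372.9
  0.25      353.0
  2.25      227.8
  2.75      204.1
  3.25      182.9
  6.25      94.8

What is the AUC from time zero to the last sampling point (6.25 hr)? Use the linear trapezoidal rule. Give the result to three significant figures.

Trapezoidal AUC_0→6.25:
  [0→0.25]: (372.9+353.0)/2 × 0.25 = 90.7375
  [0.25→2.25]: (353.0+227.8)/2 × 2 = 580.8
  [2.25→2.75]: (227.8+204.1)/2 × 0.5 = 107.975
  [2.75→3.25]: (204.1+182.9)/2 × 0.5 = 96.75
  [3.25→6.25]: (182.9+94.8)/2 × 3 = 416.55
  Sum = 1292.8125 µg/L·hr

AUC = 1290 µg/L·hr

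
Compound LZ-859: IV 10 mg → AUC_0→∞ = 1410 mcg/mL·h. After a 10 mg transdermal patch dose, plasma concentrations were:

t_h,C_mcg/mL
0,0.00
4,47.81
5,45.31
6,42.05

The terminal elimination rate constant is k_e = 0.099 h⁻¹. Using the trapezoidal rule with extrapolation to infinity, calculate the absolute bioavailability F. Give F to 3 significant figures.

F = 0.433

Trapezoidal AUC_0→6 (transdermal patch):
  [0→4]: (0.00+47.81)/2 × 4 = 95.62
  [4→5]: (47.81+45.31)/2 × 1 = 46.56
  [5→6]: (45.31+42.05)/2 × 1 = 43.68
  Sum = 185.86 mcg/mL·h
Tail: C_last/k_e = 42.05/0.099 = 424.747
AUC_0→∞ (transdermal patch) = 185.86 + 424.747 = 610.607 mcg/mL·h
F = (AUC_ev/D_ev)/(AUC_iv/D_iv) = (610.607/10)/(1410/10) = 61.0607/141 = 0.4331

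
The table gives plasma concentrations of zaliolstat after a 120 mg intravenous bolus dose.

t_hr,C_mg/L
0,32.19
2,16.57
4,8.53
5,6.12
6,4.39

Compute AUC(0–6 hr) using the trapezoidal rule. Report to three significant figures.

Trapezoidal AUC_0→6:
  [0→2]: (32.19+16.57)/2 × 2 = 48.76
  [2→4]: (16.57+8.53)/2 × 2 = 25.1
  [4→5]: (8.53+6.12)/2 × 1 = 7.325
  [5→6]: (6.12+4.39)/2 × 1 = 5.255
  Sum = 86.44 mg/L·hr

AUC = 86.4 mg/L·hr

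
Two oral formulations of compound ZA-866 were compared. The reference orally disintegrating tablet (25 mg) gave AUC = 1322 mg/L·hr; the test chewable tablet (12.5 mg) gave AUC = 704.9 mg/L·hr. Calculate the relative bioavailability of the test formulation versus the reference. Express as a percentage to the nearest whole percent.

F_rel = 107%

F_rel = (AUC_test/D_test) / (AUC_ref/D_ref)
      = (704.9/12.5) / (1322/25)
      = 56.392 / 52.88 = 1.0664 = 106.64%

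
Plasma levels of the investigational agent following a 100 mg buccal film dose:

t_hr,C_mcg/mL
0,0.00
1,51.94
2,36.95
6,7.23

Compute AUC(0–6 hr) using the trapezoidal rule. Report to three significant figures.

AUC = 159 mcg/mL·hr

Trapezoidal AUC_0→6:
  [0→1]: (0.00+51.94)/2 × 1 = 25.97
  [1→2]: (51.94+36.95)/2 × 1 = 44.445
  [2→6]: (36.95+7.23)/2 × 4 = 88.36
  Sum = 158.775 mcg/mL·hr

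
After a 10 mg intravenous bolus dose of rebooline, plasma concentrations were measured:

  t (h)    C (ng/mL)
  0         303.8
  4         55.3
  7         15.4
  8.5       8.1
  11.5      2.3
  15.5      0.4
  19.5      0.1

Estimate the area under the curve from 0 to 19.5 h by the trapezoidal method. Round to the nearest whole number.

Trapezoidal AUC_0→19.5:
  [0→4]: (303.8+55.3)/2 × 4 = 718.2
  [4→7]: (55.3+15.4)/2 × 3 = 106.05
  [7→8.5]: (15.4+8.1)/2 × 1.5 = 17.625
  [8.5→11.5]: (8.1+2.3)/2 × 3 = 15.6
  [11.5→15.5]: (2.3+0.4)/2 × 4 = 5.4
  [15.5→19.5]: (0.4+0.1)/2 × 4 = 1.0
  Sum = 863.875 ng/mL·h

AUC = 864 ng/mL·h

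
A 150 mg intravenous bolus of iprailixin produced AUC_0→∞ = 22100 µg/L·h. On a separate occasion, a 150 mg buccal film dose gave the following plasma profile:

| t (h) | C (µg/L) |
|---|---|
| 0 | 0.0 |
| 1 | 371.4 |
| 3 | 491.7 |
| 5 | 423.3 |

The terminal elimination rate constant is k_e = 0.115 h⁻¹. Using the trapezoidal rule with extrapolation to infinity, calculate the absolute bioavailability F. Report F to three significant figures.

Trapezoidal AUC_0→5 (buccal film):
  [0→1]: (0.0+371.4)/2 × 1 = 185.7
  [1→3]: (371.4+491.7)/2 × 2 = 863.1
  [3→5]: (491.7+423.3)/2 × 2 = 915.0
  Sum = 1963.8 µg/L·h
Tail: C_last/k_e = 423.3/0.115 = 3680.870
AUC_0→∞ (buccal film) = 1963.8 + 3680.870 = 5644.67 µg/L·h
F = (AUC_ev/D_ev)/(AUC_iv/D_iv) = (5644.67/150)/(22100/150) = 37.6311/147.333 = 0.2554

F = 0.255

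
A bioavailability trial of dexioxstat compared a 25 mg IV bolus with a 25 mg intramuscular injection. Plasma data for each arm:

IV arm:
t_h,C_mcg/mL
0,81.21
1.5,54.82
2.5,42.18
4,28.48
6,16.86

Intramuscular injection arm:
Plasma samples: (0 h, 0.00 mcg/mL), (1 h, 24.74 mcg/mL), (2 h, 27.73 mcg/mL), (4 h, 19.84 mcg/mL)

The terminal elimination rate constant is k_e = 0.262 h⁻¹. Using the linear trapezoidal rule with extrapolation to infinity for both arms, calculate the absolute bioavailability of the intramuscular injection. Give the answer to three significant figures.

Trapezoidal AUC_0→6 (IV):
  [0→1.5]: (81.21+54.82)/2 × 1.5 = 102.0225
  [1.5→2.5]: (54.82+42.18)/2 × 1 = 48.5
  [2.5→4]: (42.18+28.48)/2 × 1.5 = 52.995
  [4→6]: (28.48+16.86)/2 × 2 = 45.34
  Sum = 248.8575 mcg/mL·h
IV tail: 16.86/0.262 = 64.351; AUC_iv,0→∞ = 248.8575 + 64.351 = 313.2085 mcg/mL·h
Trapezoidal AUC_0→4 (intramuscular injection):
  [0→1]: (0.00+24.74)/2 × 1 = 12.37
  [1→2]: (24.74+27.73)/2 × 1 = 26.235
  [2→4]: (27.73+19.84)/2 × 2 = 47.57
  Sum = 86.175 mcg/mL·h
intramuscular injection tail: 19.84/0.262 = 75.725; AUC_ev,0→∞ = 86.175 + 75.725 = 161.9 mcg/mL·h
F = (AUC_ev/D_ev)/(AUC_iv/D_iv) = (161.9/25)/(313.2085/25) = 6.476/12.52834 = 0.5169

F = 0.517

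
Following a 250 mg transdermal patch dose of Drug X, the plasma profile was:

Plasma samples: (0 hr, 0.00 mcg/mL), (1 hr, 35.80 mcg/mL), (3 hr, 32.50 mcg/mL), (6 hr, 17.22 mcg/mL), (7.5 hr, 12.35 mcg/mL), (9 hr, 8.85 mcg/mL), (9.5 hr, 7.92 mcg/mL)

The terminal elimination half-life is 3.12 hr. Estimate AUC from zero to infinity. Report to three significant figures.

AUC = 239 mcg/mL·hr

Trapezoidal AUC_0→9.5:
  [0→1]: (0.00+35.80)/2 × 1 = 17.9
  [1→3]: (35.80+32.50)/2 × 2 = 68.3
  [3→6]: (32.50+17.22)/2 × 3 = 74.58
  [6→7.5]: (17.22+12.35)/2 × 1.5 = 22.1775
  [7.5→9]: (12.35+8.85)/2 × 1.5 = 15.9
  [9→9.5]: (8.85+7.92)/2 × 0.5 = 4.1925
  Sum = 203.05 mcg/mL·hr
k_e = ln2 / t½ = 0.693147 / 3.12 = 0.2222 hr^-1
Extrapolated tail: C_last / k_e = 7.92 / 0.2222 = 35.644
AUC_0→∞ = 203.05 + 35.644 = 238.694 mcg/mL·hr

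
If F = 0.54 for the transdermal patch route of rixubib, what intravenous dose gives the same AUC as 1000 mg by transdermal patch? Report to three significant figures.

D_iv = 540 mg

Systemic exposure from an extravascular dose = F × D_ev, so the equivalent IV dose is F × D_ev.
D_iv = F × D_ev = 0.54 × 1000 = 540 mg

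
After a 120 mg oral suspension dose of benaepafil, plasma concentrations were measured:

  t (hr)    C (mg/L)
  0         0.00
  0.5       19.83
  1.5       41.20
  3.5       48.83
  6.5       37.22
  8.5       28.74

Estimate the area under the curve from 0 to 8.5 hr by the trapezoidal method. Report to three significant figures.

Trapezoidal AUC_0→8.5:
  [0→0.5]: (0.00+19.83)/2 × 0.5 = 4.9575
  [0.5→1.5]: (19.83+41.20)/2 × 1 = 30.515
  [1.5→3.5]: (41.20+48.83)/2 × 2 = 90.03
  [3.5→6.5]: (48.83+37.22)/2 × 3 = 129.075
  [6.5→8.5]: (37.22+28.74)/2 × 2 = 65.96
  Sum = 320.5375 mg/L·hr

AUC = 321 mg/L·hr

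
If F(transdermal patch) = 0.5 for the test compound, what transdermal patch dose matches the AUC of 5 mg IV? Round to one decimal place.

D_transdermal = 10.0 mg

For equal systemic exposure: F × D_ev = D_iv
D_ev = D_iv / F = 5 / 0.5 = 10 mg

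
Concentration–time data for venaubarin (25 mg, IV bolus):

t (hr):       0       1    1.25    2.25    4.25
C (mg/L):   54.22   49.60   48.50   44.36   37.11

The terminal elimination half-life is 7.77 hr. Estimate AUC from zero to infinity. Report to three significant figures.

AUC = 608 mg/L·hr

Trapezoidal AUC_0→4.25:
  [0→1]: (54.22+49.60)/2 × 1 = 51.91
  [1→1.25]: (49.60+48.50)/2 × 0.25 = 12.2625
  [1.25→2.25]: (48.50+44.36)/2 × 1 = 46.43
  [2.25→4.25]: (44.36+37.11)/2 × 2 = 81.47
  Sum = 192.0725 mg/L·hr
k_e = ln2 / t½ = 0.693147 / 7.77 = 0.0892 hr^-1
Extrapolated tail: C_last / k_e = 37.11 / 0.0892 = 416.031
AUC_0→∞ = 192.0725 + 416.031 = 608.1035 mg/L·hr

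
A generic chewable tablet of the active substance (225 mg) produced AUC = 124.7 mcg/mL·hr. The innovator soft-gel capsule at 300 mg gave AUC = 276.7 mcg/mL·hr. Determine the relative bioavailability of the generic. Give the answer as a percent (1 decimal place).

F_rel = 60.1%

F_rel = (AUC_test/D_test) / (AUC_ref/D_ref)
      = (124.7/225) / (276.7/300)
      = 0.554222 / 0.922333 = 0.6009 = 60.09%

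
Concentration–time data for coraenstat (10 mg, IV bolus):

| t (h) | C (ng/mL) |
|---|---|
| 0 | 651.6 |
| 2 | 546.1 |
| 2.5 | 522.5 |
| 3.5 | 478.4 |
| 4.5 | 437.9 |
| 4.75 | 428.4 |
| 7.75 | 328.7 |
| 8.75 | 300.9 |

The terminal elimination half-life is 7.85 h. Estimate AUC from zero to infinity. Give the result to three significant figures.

AUC = 7390 ng/mL·h

Trapezoidal AUC_0→8.75:
  [0→2]: (651.6+546.1)/2 × 2 = 1197.7
  [2→2.5]: (546.1+522.5)/2 × 0.5 = 267.15
  [2.5→3.5]: (522.5+478.4)/2 × 1 = 500.45
  [3.5→4.5]: (478.4+437.9)/2 × 1 = 458.15
  [4.5→4.75]: (437.9+428.4)/2 × 0.25 = 108.2875
  [4.75→7.75]: (428.4+328.7)/2 × 3 = 1135.65
  [7.75→8.75]: (328.7+300.9)/2 × 1 = 314.8
  Sum = 3982.1875 ng/mL·h
k_e = ln2 / t½ = 0.693147 / 7.85 = 0.0883 h^-1
Extrapolated tail: C_last / k_e = 300.9 / 0.0883 = 3407.701
AUC_0→∞ = 3982.1875 + 3407.701 = 7389.8885 ng/mL·h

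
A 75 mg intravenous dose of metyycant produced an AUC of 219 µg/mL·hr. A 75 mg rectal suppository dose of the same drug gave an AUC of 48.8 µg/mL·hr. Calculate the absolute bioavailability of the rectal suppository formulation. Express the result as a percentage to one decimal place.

F = (AUC_ev / D_ev) / (AUC_iv / D_iv)
  = (48.8/75) / (219/75)
  = 0.650667 / 2.92 = 0.2228
  = 22.28%

F = 22.3%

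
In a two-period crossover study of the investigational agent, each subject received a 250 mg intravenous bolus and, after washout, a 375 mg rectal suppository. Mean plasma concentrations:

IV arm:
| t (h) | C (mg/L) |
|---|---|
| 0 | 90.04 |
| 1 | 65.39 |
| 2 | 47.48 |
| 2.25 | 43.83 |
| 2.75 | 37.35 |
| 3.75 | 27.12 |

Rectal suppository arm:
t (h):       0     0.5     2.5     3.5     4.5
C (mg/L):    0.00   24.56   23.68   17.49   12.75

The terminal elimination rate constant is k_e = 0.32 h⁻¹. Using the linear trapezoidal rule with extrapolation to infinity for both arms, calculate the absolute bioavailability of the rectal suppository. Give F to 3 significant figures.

F = 0.306

Trapezoidal AUC_0→3.75 (IV):
  [0→1]: (90.04+65.39)/2 × 1 = 77.715
  [1→2]: (65.39+47.48)/2 × 1 = 56.435
  [2→2.25]: (47.48+43.83)/2 × 0.25 = 11.41375
  [2.25→2.75]: (43.83+37.35)/2 × 0.5 = 20.295
  [2.75→3.75]: (37.35+27.12)/2 × 1 = 32.235
  Sum = 198.09375 mg/L·h
IV tail: 27.12/0.32 = 84.750; AUC_iv,0→∞ = 198.09375 + 84.750 = 282.84375 mg/L·h
Trapezoidal AUC_0→4.5 (rectal suppository):
  [0→0.5]: (0.00+24.56)/2 × 0.5 = 6.14
  [0.5→2.5]: (24.56+23.68)/2 × 2 = 48.24
  [2.5→3.5]: (23.68+17.49)/2 × 1 = 20.585
  [3.5→4.5]: (17.49+12.75)/2 × 1 = 15.12
  Sum = 90.085 mg/L·h
rectal suppository tail: 12.75/0.32 = 39.844; AUC_ev,0→∞ = 90.085 + 39.844 = 129.929 mg/L·h
F = (AUC_ev/D_ev)/(AUC_iv/D_iv) = (129.929/375)/(282.84375/250) = 0.346477/1.131375 = 0.3062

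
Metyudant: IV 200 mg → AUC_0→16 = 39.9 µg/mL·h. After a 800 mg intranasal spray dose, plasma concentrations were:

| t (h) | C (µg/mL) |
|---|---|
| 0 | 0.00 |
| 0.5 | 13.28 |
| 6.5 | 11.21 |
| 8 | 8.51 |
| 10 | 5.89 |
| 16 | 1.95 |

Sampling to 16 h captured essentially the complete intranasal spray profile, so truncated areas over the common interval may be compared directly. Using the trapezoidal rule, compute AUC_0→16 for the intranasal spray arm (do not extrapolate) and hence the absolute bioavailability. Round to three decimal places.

Trapezoidal AUC_0→16 (intranasal spray):
  [0→0.5]: (0.00+13.28)/2 × 0.5 = 3.32
  [0.5→6.5]: (13.28+11.21)/2 × 6 = 73.47
  [6.5→8]: (11.21+8.51)/2 × 1.5 = 14.79
  [8→10]: (8.51+5.89)/2 × 2 = 14.4
  [10→16]: (5.89+1.95)/2 × 6 = 23.52
  Sum = 129.5 µg/mL·h
F = (AUC_ev/D_ev)/(AUC_iv/D_iv) = (129.5/800)/(39.9/200) = 0.161875/0.1995 = 0.8114

F = 0.811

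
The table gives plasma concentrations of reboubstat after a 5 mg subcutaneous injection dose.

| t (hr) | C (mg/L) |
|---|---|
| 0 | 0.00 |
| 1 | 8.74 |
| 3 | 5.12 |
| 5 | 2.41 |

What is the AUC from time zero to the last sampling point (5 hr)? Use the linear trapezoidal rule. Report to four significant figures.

Trapezoidal AUC_0→5:
  [0→1]: (0.00+8.74)/2 × 1 = 4.37
  [1→3]: (8.74+5.12)/2 × 2 = 13.86
  [3→5]: (5.12+2.41)/2 × 2 = 7.53
  Sum = 25.76 mg/L·hr

AUC = 25.76 mg/L·hr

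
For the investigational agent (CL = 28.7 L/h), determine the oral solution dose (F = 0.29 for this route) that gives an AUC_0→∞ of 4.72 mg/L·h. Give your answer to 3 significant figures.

Dose = 467 mg

Dose = CL × AUC_0→∞ / F
     = 28.7 × 4.72 / 0.29 = 467.117 mg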